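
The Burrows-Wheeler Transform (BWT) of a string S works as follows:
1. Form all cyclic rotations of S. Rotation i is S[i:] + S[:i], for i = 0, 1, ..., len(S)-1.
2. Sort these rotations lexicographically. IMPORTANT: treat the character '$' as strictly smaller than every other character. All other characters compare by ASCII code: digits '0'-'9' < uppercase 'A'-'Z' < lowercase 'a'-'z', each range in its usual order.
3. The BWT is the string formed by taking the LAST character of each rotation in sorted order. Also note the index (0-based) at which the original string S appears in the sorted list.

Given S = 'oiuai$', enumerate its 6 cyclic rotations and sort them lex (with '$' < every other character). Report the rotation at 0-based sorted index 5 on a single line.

Answer: uai$oi

Derivation:
All 6 rotations (rotation i = S[i:]+S[:i]):
  rot[0] = oiuai$
  rot[1] = iuai$o
  rot[2] = uai$oi
  rot[3] = ai$oiu
  rot[4] = i$oiua
  rot[5] = $oiuai
Sorted (with $ < everything):
  sorted[0] = $oiuai
  sorted[1] = ai$oiu
  sorted[2] = i$oiua
  sorted[3] = iuai$o
  sorted[4] = oiuai$
  sorted[5] = uai$oi
sorted[5] = uai$oi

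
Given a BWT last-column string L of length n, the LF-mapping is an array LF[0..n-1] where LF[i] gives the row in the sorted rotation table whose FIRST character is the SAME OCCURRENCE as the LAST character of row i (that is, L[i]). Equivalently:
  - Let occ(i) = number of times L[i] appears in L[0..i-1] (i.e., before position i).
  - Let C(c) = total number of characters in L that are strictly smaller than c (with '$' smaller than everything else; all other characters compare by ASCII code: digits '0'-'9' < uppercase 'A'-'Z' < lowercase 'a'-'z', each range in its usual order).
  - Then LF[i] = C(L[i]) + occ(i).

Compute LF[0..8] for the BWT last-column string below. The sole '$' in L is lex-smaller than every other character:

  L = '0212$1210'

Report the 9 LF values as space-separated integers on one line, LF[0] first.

Answer: 1 6 3 7 0 4 8 5 2

Derivation:
Char counts: '$':1, '0':2, '1':3, '2':3
C (first-col start): C('$')=0, C('0')=1, C('1')=3, C('2')=6
L[0]='0': occ=0, LF[0]=C('0')+0=1+0=1
L[1]='2': occ=0, LF[1]=C('2')+0=6+0=6
L[2]='1': occ=0, LF[2]=C('1')+0=3+0=3
L[3]='2': occ=1, LF[3]=C('2')+1=6+1=7
L[4]='$': occ=0, LF[4]=C('$')+0=0+0=0
L[5]='1': occ=1, LF[5]=C('1')+1=3+1=4
L[6]='2': occ=2, LF[6]=C('2')+2=6+2=8
L[7]='1': occ=2, LF[7]=C('1')+2=3+2=5
L[8]='0': occ=1, LF[8]=C('0')+1=1+1=2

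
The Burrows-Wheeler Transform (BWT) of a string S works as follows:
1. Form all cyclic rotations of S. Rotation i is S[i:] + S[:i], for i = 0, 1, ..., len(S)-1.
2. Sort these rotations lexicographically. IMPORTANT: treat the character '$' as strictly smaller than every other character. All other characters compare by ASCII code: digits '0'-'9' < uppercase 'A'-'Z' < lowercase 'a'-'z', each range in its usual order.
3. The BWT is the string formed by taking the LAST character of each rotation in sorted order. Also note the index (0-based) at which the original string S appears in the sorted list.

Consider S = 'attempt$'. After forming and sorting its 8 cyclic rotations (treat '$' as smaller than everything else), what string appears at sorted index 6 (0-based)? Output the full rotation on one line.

All 8 rotations (rotation i = S[i:]+S[:i]):
  rot[0] = attempt$
  rot[1] = ttempt$a
  rot[2] = tempt$at
  rot[3] = empt$att
  rot[4] = mpt$atte
  rot[5] = pt$attem
  rot[6] = t$attemp
  rot[7] = $attempt
Sorted (with $ < everything):
  sorted[0] = $attempt
  sorted[1] = attempt$
  sorted[2] = empt$att
  sorted[3] = mpt$atte
  sorted[4] = pt$attem
  sorted[5] = t$attemp
  sorted[6] = tempt$at
  sorted[7] = ttempt$a
sorted[6] = tempt$at

Answer: tempt$at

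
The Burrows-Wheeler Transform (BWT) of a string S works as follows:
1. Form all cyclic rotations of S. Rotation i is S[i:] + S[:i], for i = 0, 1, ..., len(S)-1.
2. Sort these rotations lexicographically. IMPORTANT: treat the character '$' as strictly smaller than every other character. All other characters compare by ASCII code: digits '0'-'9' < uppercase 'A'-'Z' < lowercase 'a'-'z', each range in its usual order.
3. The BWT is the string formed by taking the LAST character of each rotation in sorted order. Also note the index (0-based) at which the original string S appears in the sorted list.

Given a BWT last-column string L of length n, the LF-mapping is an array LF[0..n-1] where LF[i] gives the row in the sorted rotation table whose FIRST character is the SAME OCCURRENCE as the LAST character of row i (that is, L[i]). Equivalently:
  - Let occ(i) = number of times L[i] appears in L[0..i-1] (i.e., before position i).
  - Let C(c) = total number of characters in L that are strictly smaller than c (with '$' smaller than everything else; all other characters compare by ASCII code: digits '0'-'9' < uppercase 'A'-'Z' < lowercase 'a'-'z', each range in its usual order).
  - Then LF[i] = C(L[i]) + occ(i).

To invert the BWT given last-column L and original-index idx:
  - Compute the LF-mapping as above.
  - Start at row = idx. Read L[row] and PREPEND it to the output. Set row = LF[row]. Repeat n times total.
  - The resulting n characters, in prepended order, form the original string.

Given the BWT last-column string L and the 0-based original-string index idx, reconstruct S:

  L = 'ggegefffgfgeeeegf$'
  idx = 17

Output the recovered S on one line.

LF mapping: 12 13 1 14 2 7 8 9 15 10 16 3 4 5 6 17 11 0
Walk LF starting at row 17, prepending L[row]:
  step 1: row=17, L[17]='$', prepend. Next row=LF[17]=0
  step 2: row=0, L[0]='g', prepend. Next row=LF[0]=12
  step 3: row=12, L[12]='e', prepend. Next row=LF[12]=4
  step 4: row=4, L[4]='e', prepend. Next row=LF[4]=2
  step 5: row=2, L[2]='e', prepend. Next row=LF[2]=1
  step 6: row=1, L[1]='g', prepend. Next row=LF[1]=13
  step 7: row=13, L[13]='e', prepend. Next row=LF[13]=5
  step 8: row=5, L[5]='f', prepend. Next row=LF[5]=7
  step 9: row=7, L[7]='f', prepend. Next row=LF[7]=9
  step 10: row=9, L[9]='f', prepend. Next row=LF[9]=10
  step 11: row=10, L[10]='g', prepend. Next row=LF[10]=16
  step 12: row=16, L[16]='f', prepend. Next row=LF[16]=11
  step 13: row=11, L[11]='e', prepend. Next row=LF[11]=3
  step 14: row=3, L[3]='g', prepend. Next row=LF[3]=14
  step 15: row=14, L[14]='e', prepend. Next row=LF[14]=6
  step 16: row=6, L[6]='f', prepend. Next row=LF[6]=8
  step 17: row=8, L[8]='g', prepend. Next row=LF[8]=15
  step 18: row=15, L[15]='g', prepend. Next row=LF[15]=17
Reversed output: ggfegefgfffegeeeg$

Answer: ggfegefgfffegeeeg$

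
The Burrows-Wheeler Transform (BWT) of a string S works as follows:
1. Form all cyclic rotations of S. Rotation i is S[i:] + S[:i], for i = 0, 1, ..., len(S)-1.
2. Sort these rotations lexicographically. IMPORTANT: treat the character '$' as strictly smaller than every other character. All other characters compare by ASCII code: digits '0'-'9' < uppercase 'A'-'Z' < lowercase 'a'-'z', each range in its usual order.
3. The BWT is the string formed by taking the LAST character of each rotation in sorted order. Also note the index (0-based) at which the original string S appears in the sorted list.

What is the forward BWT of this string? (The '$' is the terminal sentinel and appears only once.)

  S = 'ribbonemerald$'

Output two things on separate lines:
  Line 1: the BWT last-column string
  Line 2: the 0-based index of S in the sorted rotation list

All 14 rotations (rotation i = S[i:]+S[:i]):
  rot[0] = ribbonemerald$
  rot[1] = ibbonemerald$r
  rot[2] = bbonemerald$ri
  rot[3] = bonemerald$rib
  rot[4] = onemerald$ribb
  rot[5] = nemerald$ribbo
  rot[6] = emerald$ribbon
  rot[7] = merald$ribbone
  rot[8] = erald$ribbonem
  rot[9] = rald$ribboneme
  rot[10] = ald$ribbonemer
  rot[11] = ld$ribbonemera
  rot[12] = d$ribbonemeral
  rot[13] = $ribbonemerald
Sorted (with $ < everything):
  sorted[0] = $ribbonemerald  (last char: 'd')
  sorted[1] = ald$ribbonemer  (last char: 'r')
  sorted[2] = bbonemerald$ri  (last char: 'i')
  sorted[3] = bonemerald$rib  (last char: 'b')
  sorted[4] = d$ribbonemeral  (last char: 'l')
  sorted[5] = emerald$ribbon  (last char: 'n')
  sorted[6] = erald$ribbonem  (last char: 'm')
  sorted[7] = ibbonemerald$r  (last char: 'r')
  sorted[8] = ld$ribbonemera  (last char: 'a')
  sorted[9] = merald$ribbone  (last char: 'e')
  sorted[10] = nemerald$ribbo  (last char: 'o')
  sorted[11] = onemerald$ribb  (last char: 'b')
  sorted[12] = rald$ribboneme  (last char: 'e')
  sorted[13] = ribbonemerald$  (last char: '$')
Last column: driblnmraeobe$
Original string S is at sorted index 13

Answer: driblnmraeobe$
13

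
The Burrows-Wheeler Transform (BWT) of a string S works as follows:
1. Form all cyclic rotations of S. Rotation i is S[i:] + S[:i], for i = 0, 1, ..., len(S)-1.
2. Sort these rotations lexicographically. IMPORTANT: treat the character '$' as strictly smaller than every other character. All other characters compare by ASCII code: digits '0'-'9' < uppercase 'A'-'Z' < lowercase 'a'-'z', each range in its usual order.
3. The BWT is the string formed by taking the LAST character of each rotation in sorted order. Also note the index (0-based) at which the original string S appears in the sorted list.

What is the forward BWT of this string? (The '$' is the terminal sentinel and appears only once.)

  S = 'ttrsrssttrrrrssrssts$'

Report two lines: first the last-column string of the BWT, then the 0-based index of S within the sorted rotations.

All 21 rotations (rotation i = S[i:]+S[:i]):
  rot[0] = ttrsrssttrrrrssrssts$
  rot[1] = trsrssttrrrrssrssts$t
  rot[2] = rsrssttrrrrssrssts$tt
  rot[3] = srssttrrrrssrssts$ttr
  rot[4] = rssttrrrrssrssts$ttrs
  rot[5] = ssttrrrrssrssts$ttrsr
  rot[6] = sttrrrrssrssts$ttrsrs
  rot[7] = ttrrrrssrssts$ttrsrss
  rot[8] = trrrrssrssts$ttrsrsst
  rot[9] = rrrrssrssts$ttrsrsstt
  rot[10] = rrrssrssts$ttrsrssttr
  rot[11] = rrssrssts$ttrsrssttrr
  rot[12] = rssrssts$ttrsrssttrrr
  rot[13] = ssrssts$ttrsrssttrrrr
  rot[14] = srssts$ttrsrssttrrrrs
  rot[15] = rssts$ttrsrssttrrrrss
  rot[16] = ssts$ttrsrssttrrrrssr
  rot[17] = sts$ttrsrssttrrrrssrs
  rot[18] = ts$ttrsrssttrrrrssrss
  rot[19] = s$ttrsrssttrrrrssrsst
  rot[20] = $ttrsrssttrrrrssrssts
Sorted (with $ < everything):
  sorted[0] = $ttrsrssttrrrrssrssts  (last char: 's')
  sorted[1] = rrrrssrssts$ttrsrsstt  (last char: 't')
  sorted[2] = rrrssrssts$ttrsrssttr  (last char: 'r')
  sorted[3] = rrssrssts$ttrsrssttrr  (last char: 'r')
  sorted[4] = rsrssttrrrrssrssts$tt  (last char: 't')
  sorted[5] = rssrssts$ttrsrssttrrr  (last char: 'r')
  sorted[6] = rssts$ttrsrssttrrrrss  (last char: 's')
  sorted[7] = rssttrrrrssrssts$ttrs  (last char: 's')
  sorted[8] = s$ttrsrssttrrrrssrsst  (last char: 't')
  sorted[9] = srssts$ttrsrssttrrrrs  (last char: 's')
  sorted[10] = srssttrrrrssrssts$ttr  (last char: 'r')
  sorted[11] = ssrssts$ttrsrssttrrrr  (last char: 'r')
  sorted[12] = ssts$ttrsrssttrrrrssr  (last char: 'r')
  sorted[13] = ssttrrrrssrssts$ttrsr  (last char: 'r')
  sorted[14] = sts$ttrsrssttrrrrssrs  (last char: 's')
  sorted[15] = sttrrrrssrssts$ttrsrs  (last char: 's')
  sorted[16] = trrrrssrssts$ttrsrsst  (last char: 't')
  sorted[17] = trsrssttrrrrssrssts$t  (last char: 't')
  sorted[18] = ts$ttrsrssttrrrrssrss  (last char: 's')
  sorted[19] = ttrrrrssrssts$ttrsrss  (last char: 's')
  sorted[20] = ttrsrssttrrrrssrssts$  (last char: '$')
Last column: strrtrsstsrrrrssttss$
Original string S is at sorted index 20

Answer: strrtrsstsrrrrssttss$
20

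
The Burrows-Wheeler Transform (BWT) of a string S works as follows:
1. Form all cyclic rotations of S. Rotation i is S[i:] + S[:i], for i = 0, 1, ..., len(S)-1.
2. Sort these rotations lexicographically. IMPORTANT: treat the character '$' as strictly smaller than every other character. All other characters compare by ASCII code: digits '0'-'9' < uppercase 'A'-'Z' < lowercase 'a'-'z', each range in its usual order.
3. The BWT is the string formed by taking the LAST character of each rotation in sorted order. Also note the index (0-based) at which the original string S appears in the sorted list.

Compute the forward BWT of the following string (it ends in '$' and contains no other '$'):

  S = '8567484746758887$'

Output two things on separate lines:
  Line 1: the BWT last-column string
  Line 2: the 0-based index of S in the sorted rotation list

Answer: 7787875484664$885
13

Derivation:
All 17 rotations (rotation i = S[i:]+S[:i]):
  rot[0] = 8567484746758887$
  rot[1] = 567484746758887$8
  rot[2] = 67484746758887$85
  rot[3] = 7484746758887$856
  rot[4] = 484746758887$8567
  rot[5] = 84746758887$85674
  rot[6] = 4746758887$856748
  rot[7] = 746758887$8567484
  rot[8] = 46758887$85674847
  rot[9] = 6758887$856748474
  rot[10] = 758887$8567484746
  rot[11] = 58887$85674847467
  rot[12] = 8887$856748474675
  rot[13] = 887$8567484746758
  rot[14] = 87$85674847467588
  rot[15] = 7$856748474675888
  rot[16] = $8567484746758887
Sorted (with $ < everything):
  sorted[0] = $8567484746758887  (last char: '7')
  sorted[1] = 46758887$85674847  (last char: '7')
  sorted[2] = 4746758887$856748  (last char: '8')
  sorted[3] = 484746758887$8567  (last char: '7')
  sorted[4] = 567484746758887$8  (last char: '8')
  sorted[5] = 58887$85674847467  (last char: '7')
  sorted[6] = 67484746758887$85  (last char: '5')
  sorted[7] = 6758887$856748474  (last char: '4')
  sorted[8] = 7$856748474675888  (last char: '8')
  sorted[9] = 746758887$8567484  (last char: '4')
  sorted[10] = 7484746758887$856  (last char: '6')
  sorted[11] = 758887$8567484746  (last char: '6')
  sorted[12] = 84746758887$85674  (last char: '4')
  sorted[13] = 8567484746758887$  (last char: '$')
  sorted[14] = 87$85674847467588  (last char: '8')
  sorted[15] = 887$8567484746758  (last char: '8')
  sorted[16] = 8887$856748474675  (last char: '5')
Last column: 7787875484664$885
Original string S is at sorted index 13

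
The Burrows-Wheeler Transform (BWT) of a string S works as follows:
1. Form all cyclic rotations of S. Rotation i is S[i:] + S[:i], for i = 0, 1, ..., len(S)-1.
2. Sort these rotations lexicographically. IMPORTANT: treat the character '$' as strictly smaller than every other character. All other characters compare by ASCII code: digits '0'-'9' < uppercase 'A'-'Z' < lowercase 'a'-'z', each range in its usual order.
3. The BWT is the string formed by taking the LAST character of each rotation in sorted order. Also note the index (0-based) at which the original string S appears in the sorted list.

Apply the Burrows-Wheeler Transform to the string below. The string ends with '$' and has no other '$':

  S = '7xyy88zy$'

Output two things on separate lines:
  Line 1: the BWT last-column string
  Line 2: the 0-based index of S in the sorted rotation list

All 9 rotations (rotation i = S[i:]+S[:i]):
  rot[0] = 7xyy88zy$
  rot[1] = xyy88zy$7
  rot[2] = yy88zy$7x
  rot[3] = y88zy$7xy
  rot[4] = 88zy$7xyy
  rot[5] = 8zy$7xyy8
  rot[6] = zy$7xyy88
  rot[7] = y$7xyy88z
  rot[8] = $7xyy88zy
Sorted (with $ < everything):
  sorted[0] = $7xyy88zy  (last char: 'y')
  sorted[1] = 7xyy88zy$  (last char: '$')
  sorted[2] = 88zy$7xyy  (last char: 'y')
  sorted[3] = 8zy$7xyy8  (last char: '8')
  sorted[4] = xyy88zy$7  (last char: '7')
  sorted[5] = y$7xyy88z  (last char: 'z')
  sorted[6] = y88zy$7xy  (last char: 'y')
  sorted[7] = yy88zy$7x  (last char: 'x')
  sorted[8] = zy$7xyy88  (last char: '8')
Last column: y$y87zyx8
Original string S is at sorted index 1

Answer: y$y87zyx8
1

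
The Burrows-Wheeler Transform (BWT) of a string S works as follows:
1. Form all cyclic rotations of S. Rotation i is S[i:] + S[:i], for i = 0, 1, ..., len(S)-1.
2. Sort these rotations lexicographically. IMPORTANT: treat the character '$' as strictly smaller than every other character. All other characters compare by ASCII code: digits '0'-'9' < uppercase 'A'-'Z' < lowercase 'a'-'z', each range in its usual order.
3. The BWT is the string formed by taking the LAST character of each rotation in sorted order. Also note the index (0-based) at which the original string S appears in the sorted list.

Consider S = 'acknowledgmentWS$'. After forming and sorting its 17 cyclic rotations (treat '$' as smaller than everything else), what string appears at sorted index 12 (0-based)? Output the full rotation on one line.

Answer: nowledgmentWS$ack

Derivation:
All 17 rotations (rotation i = S[i:]+S[:i]):
  rot[0] = acknowledgmentWS$
  rot[1] = cknowledgmentWS$a
  rot[2] = knowledgmentWS$ac
  rot[3] = nowledgmentWS$ack
  rot[4] = owledgmentWS$ackn
  rot[5] = wledgmentWS$ackno
  rot[6] = ledgmentWS$acknow
  rot[7] = edgmentWS$acknowl
  rot[8] = dgmentWS$acknowle
  rot[9] = gmentWS$acknowled
  rot[10] = mentWS$acknowledg
  rot[11] = entWS$acknowledgm
  rot[12] = ntWS$acknowledgme
  rot[13] = tWS$acknowledgmen
  rot[14] = WS$acknowledgment
  rot[15] = S$acknowledgmentW
  rot[16] = $acknowledgmentWS
Sorted (with $ < everything):
  sorted[0] = $acknowledgmentWS
  sorted[1] = S$acknowledgmentW
  sorted[2] = WS$acknowledgment
  sorted[3] = acknowledgmentWS$
  sorted[4] = cknowledgmentWS$a
  sorted[5] = dgmentWS$acknowle
  sorted[6] = edgmentWS$acknowl
  sorted[7] = entWS$acknowledgm
  sorted[8] = gmentWS$acknowled
  sorted[9] = knowledgmentWS$ac
  sorted[10] = ledgmentWS$acknow
  sorted[11] = mentWS$acknowledg
  sorted[12] = nowledgmentWS$ack
  sorted[13] = ntWS$acknowledgme
  sorted[14] = owledgmentWS$ackn
  sorted[15] = tWS$acknowledgmen
  sorted[16] = wledgmentWS$ackno
sorted[12] = nowledgmentWS$ack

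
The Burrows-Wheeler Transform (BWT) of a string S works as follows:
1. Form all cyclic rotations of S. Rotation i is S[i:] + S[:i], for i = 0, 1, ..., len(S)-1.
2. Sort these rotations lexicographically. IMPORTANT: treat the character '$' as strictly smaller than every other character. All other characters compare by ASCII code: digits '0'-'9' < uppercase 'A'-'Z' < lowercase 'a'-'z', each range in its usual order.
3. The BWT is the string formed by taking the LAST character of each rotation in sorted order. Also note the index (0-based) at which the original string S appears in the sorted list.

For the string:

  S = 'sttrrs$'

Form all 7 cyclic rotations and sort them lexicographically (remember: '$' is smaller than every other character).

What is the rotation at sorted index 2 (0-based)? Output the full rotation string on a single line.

All 7 rotations (rotation i = S[i:]+S[:i]):
  rot[0] = sttrrs$
  rot[1] = ttrrs$s
  rot[2] = trrs$st
  rot[3] = rrs$stt
  rot[4] = rs$sttr
  rot[5] = s$sttrr
  rot[6] = $sttrrs
Sorted (with $ < everything):
  sorted[0] = $sttrrs
  sorted[1] = rrs$stt
  sorted[2] = rs$sttr
  sorted[3] = s$sttrr
  sorted[4] = sttrrs$
  sorted[5] = trrs$st
  sorted[6] = ttrrs$s
sorted[2] = rs$sttr

Answer: rs$sttr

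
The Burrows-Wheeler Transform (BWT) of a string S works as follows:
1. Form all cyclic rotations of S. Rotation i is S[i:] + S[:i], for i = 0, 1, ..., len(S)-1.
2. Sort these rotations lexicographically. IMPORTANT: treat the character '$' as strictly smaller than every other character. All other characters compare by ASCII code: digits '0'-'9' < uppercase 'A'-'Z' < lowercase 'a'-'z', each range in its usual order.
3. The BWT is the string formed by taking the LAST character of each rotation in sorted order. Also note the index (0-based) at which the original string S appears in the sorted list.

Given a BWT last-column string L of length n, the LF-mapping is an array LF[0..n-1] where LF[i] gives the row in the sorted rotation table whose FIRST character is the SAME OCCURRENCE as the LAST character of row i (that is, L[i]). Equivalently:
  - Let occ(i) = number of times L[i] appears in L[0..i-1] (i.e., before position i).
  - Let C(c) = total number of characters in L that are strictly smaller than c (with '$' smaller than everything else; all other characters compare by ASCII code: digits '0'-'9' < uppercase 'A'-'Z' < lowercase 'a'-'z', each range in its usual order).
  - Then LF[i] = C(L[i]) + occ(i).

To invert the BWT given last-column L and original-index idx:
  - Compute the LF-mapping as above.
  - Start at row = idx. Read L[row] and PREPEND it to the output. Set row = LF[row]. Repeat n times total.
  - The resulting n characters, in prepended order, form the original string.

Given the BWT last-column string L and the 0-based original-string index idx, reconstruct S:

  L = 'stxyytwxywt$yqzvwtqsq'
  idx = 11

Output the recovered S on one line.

LF mapping: 4 6 14 16 17 7 11 15 18 12 8 0 19 1 20 10 13 9 2 5 3
Walk LF starting at row 11, prepending L[row]:
  step 1: row=11, L[11]='$', prepend. Next row=LF[11]=0
  step 2: row=0, L[0]='s', prepend. Next row=LF[0]=4
  step 3: row=4, L[4]='y', prepend. Next row=LF[4]=17
  step 4: row=17, L[17]='t', prepend. Next row=LF[17]=9
  step 5: row=9, L[9]='w', prepend. Next row=LF[9]=12
  step 6: row=12, L[12]='y', prepend. Next row=LF[12]=19
  step 7: row=19, L[19]='s', prepend. Next row=LF[19]=5
  step 8: row=5, L[5]='t', prepend. Next row=LF[5]=7
  step 9: row=7, L[7]='x', prepend. Next row=LF[7]=15
  step 10: row=15, L[15]='v', prepend. Next row=LF[15]=10
  step 11: row=10, L[10]='t', prepend. Next row=LF[10]=8
  step 12: row=8, L[8]='y', prepend. Next row=LF[8]=18
  step 13: row=18, L[18]='q', prepend. Next row=LF[18]=2
  step 14: row=2, L[2]='x', prepend. Next row=LF[2]=14
  step 15: row=14, L[14]='z', prepend. Next row=LF[14]=20
  step 16: row=20, L[20]='q', prepend. Next row=LF[20]=3
  step 17: row=3, L[3]='y', prepend. Next row=LF[3]=16
  step 18: row=16, L[16]='w', prepend. Next row=LF[16]=13
  step 19: row=13, L[13]='q', prepend. Next row=LF[13]=1
  step 20: row=1, L[1]='t', prepend. Next row=LF[1]=6
  step 21: row=6, L[6]='w', prepend. Next row=LF[6]=11
Reversed output: wtqwyqzxqytvxtsywtys$

Answer: wtqwyqzxqytvxtsywtys$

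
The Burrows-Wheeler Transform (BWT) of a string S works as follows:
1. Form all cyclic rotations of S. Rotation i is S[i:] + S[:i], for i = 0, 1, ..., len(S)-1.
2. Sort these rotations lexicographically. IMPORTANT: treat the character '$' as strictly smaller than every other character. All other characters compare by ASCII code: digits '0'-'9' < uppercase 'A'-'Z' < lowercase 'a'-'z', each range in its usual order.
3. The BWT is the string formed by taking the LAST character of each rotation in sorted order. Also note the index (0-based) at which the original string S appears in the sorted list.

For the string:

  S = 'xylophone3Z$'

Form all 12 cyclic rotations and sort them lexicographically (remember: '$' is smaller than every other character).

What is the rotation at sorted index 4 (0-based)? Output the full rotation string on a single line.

Answer: hone3Z$xylop

Derivation:
All 12 rotations (rotation i = S[i:]+S[:i]):
  rot[0] = xylophone3Z$
  rot[1] = ylophone3Z$x
  rot[2] = lophone3Z$xy
  rot[3] = ophone3Z$xyl
  rot[4] = phone3Z$xylo
  rot[5] = hone3Z$xylop
  rot[6] = one3Z$xyloph
  rot[7] = ne3Z$xylopho
  rot[8] = e3Z$xylophon
  rot[9] = 3Z$xylophone
  rot[10] = Z$xylophone3
  rot[11] = $xylophone3Z
Sorted (with $ < everything):
  sorted[0] = $xylophone3Z
  sorted[1] = 3Z$xylophone
  sorted[2] = Z$xylophone3
  sorted[3] = e3Z$xylophon
  sorted[4] = hone3Z$xylop
  sorted[5] = lophone3Z$xy
  sorted[6] = ne3Z$xylopho
  sorted[7] = one3Z$xyloph
  sorted[8] = ophone3Z$xyl
  sorted[9] = phone3Z$xylo
  sorted[10] = xylophone3Z$
  sorted[11] = ylophone3Z$x
sorted[4] = hone3Z$xylop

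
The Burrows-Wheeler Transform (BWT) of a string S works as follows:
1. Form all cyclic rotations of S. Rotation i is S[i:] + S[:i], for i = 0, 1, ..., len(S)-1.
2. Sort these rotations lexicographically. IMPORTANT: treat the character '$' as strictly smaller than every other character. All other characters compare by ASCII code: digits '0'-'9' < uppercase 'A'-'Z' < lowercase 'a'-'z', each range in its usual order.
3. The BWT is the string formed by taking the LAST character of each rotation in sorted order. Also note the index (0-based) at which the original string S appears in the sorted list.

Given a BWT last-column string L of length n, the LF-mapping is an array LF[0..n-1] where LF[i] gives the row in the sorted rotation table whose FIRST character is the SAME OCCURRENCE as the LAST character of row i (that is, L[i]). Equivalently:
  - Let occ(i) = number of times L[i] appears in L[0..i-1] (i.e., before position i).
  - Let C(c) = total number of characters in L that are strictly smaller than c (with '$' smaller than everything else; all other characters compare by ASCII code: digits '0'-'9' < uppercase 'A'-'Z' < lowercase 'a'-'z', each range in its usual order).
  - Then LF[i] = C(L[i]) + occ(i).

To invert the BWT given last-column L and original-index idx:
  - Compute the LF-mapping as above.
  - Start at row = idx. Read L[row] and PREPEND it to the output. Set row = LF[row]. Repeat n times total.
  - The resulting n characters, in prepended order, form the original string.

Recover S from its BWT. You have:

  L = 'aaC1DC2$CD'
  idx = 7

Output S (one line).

Answer: Da1C2DCCa$

Derivation:
LF mapping: 8 9 3 1 6 4 2 0 5 7
Walk LF starting at row 7, prepending L[row]:
  step 1: row=7, L[7]='$', prepend. Next row=LF[7]=0
  step 2: row=0, L[0]='a', prepend. Next row=LF[0]=8
  step 3: row=8, L[8]='C', prepend. Next row=LF[8]=5
  step 4: row=5, L[5]='C', prepend. Next row=LF[5]=4
  step 5: row=4, L[4]='D', prepend. Next row=LF[4]=6
  step 6: row=6, L[6]='2', prepend. Next row=LF[6]=2
  step 7: row=2, L[2]='C', prepend. Next row=LF[2]=3
  step 8: row=3, L[3]='1', prepend. Next row=LF[3]=1
  step 9: row=1, L[1]='a', prepend. Next row=LF[1]=9
  step 10: row=9, L[9]='D', prepend. Next row=LF[9]=7
Reversed output: Da1C2DCCa$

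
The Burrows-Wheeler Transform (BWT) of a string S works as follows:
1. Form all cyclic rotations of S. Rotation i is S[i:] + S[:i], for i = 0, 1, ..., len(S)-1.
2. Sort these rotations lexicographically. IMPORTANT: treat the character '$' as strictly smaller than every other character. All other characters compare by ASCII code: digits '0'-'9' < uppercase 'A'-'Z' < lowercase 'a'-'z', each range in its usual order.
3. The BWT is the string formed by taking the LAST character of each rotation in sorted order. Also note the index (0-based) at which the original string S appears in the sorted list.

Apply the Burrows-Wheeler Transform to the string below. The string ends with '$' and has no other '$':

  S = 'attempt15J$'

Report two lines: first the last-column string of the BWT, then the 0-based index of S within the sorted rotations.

Answer: Jt15$tempta
4

Derivation:
All 11 rotations (rotation i = S[i:]+S[:i]):
  rot[0] = attempt15J$
  rot[1] = ttempt15J$a
  rot[2] = tempt15J$at
  rot[3] = empt15J$att
  rot[4] = mpt15J$atte
  rot[5] = pt15J$attem
  rot[6] = t15J$attemp
  rot[7] = 15J$attempt
  rot[8] = 5J$attempt1
  rot[9] = J$attempt15
  rot[10] = $attempt15J
Sorted (with $ < everything):
  sorted[0] = $attempt15J  (last char: 'J')
  sorted[1] = 15J$attempt  (last char: 't')
  sorted[2] = 5J$attempt1  (last char: '1')
  sorted[3] = J$attempt15  (last char: '5')
  sorted[4] = attempt15J$  (last char: '$')
  sorted[5] = empt15J$att  (last char: 't')
  sorted[6] = mpt15J$atte  (last char: 'e')
  sorted[7] = pt15J$attem  (last char: 'm')
  sorted[8] = t15J$attemp  (last char: 'p')
  sorted[9] = tempt15J$at  (last char: 't')
  sorted[10] = ttempt15J$a  (last char: 'a')
Last column: Jt15$tempta
Original string S is at sorted index 4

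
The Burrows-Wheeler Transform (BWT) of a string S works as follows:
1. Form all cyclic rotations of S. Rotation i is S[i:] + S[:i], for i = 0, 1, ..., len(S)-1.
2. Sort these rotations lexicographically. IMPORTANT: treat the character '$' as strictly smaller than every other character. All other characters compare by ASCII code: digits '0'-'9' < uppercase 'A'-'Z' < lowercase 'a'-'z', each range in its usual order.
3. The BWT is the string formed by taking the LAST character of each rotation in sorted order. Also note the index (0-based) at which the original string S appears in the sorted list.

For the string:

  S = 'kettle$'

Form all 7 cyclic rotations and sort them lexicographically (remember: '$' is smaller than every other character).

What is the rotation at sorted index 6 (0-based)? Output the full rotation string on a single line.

Answer: ttle$ke

Derivation:
All 7 rotations (rotation i = S[i:]+S[:i]):
  rot[0] = kettle$
  rot[1] = ettle$k
  rot[2] = ttle$ke
  rot[3] = tle$ket
  rot[4] = le$kett
  rot[5] = e$kettl
  rot[6] = $kettle
Sorted (with $ < everything):
  sorted[0] = $kettle
  sorted[1] = e$kettl
  sorted[2] = ettle$k
  sorted[3] = kettle$
  sorted[4] = le$kett
  sorted[5] = tle$ket
  sorted[6] = ttle$ke
sorted[6] = ttle$ke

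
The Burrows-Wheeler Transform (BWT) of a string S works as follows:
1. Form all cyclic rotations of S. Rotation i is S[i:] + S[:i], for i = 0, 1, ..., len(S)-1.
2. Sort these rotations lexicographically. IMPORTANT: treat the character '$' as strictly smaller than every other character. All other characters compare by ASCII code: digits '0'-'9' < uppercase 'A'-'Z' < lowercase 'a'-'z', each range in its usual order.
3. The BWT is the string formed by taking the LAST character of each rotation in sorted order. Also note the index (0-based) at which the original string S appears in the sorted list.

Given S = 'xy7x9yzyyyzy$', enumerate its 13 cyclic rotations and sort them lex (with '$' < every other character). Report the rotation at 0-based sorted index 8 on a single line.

All 13 rotations (rotation i = S[i:]+S[:i]):
  rot[0] = xy7x9yzyyyzy$
  rot[1] = y7x9yzyyyzy$x
  rot[2] = 7x9yzyyyzy$xy
  rot[3] = x9yzyyyzy$xy7
  rot[4] = 9yzyyyzy$xy7x
  rot[5] = yzyyyzy$xy7x9
  rot[6] = zyyyzy$xy7x9y
  rot[7] = yyyzy$xy7x9yz
  rot[8] = yyzy$xy7x9yzy
  rot[9] = yzy$xy7x9yzyy
  rot[10] = zy$xy7x9yzyyy
  rot[11] = y$xy7x9yzyyyz
  rot[12] = $xy7x9yzyyyzy
Sorted (with $ < everything):
  sorted[0] = $xy7x9yzyyyzy
  sorted[1] = 7x9yzyyyzy$xy
  sorted[2] = 9yzyyyzy$xy7x
  sorted[3] = x9yzyyyzy$xy7
  sorted[4] = xy7x9yzyyyzy$
  sorted[5] = y$xy7x9yzyyyz
  sorted[6] = y7x9yzyyyzy$x
  sorted[7] = yyyzy$xy7x9yz
  sorted[8] = yyzy$xy7x9yzy
  sorted[9] = yzy$xy7x9yzyy
  sorted[10] = yzyyyzy$xy7x9
  sorted[11] = zy$xy7x9yzyyy
  sorted[12] = zyyyzy$xy7x9y
sorted[8] = yyzy$xy7x9yzy

Answer: yyzy$xy7x9yzy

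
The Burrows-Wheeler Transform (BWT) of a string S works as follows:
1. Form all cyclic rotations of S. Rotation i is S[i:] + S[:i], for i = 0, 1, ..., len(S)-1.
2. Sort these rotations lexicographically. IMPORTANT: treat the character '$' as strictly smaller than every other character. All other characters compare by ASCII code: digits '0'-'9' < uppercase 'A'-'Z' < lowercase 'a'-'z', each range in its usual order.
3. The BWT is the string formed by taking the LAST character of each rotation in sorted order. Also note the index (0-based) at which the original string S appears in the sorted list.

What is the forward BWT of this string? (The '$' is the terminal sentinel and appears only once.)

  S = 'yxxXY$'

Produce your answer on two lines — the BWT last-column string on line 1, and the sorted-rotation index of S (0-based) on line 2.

All 6 rotations (rotation i = S[i:]+S[:i]):
  rot[0] = yxxXY$
  rot[1] = xxXY$y
  rot[2] = xXY$yx
  rot[3] = XY$yxx
  rot[4] = Y$yxxX
  rot[5] = $yxxXY
Sorted (with $ < everything):
  sorted[0] = $yxxXY  (last char: 'Y')
  sorted[1] = XY$yxx  (last char: 'x')
  sorted[2] = Y$yxxX  (last char: 'X')
  sorted[3] = xXY$yx  (last char: 'x')
  sorted[4] = xxXY$y  (last char: 'y')
  sorted[5] = yxxXY$  (last char: '$')
Last column: YxXxy$
Original string S is at sorted index 5

Answer: YxXxy$
5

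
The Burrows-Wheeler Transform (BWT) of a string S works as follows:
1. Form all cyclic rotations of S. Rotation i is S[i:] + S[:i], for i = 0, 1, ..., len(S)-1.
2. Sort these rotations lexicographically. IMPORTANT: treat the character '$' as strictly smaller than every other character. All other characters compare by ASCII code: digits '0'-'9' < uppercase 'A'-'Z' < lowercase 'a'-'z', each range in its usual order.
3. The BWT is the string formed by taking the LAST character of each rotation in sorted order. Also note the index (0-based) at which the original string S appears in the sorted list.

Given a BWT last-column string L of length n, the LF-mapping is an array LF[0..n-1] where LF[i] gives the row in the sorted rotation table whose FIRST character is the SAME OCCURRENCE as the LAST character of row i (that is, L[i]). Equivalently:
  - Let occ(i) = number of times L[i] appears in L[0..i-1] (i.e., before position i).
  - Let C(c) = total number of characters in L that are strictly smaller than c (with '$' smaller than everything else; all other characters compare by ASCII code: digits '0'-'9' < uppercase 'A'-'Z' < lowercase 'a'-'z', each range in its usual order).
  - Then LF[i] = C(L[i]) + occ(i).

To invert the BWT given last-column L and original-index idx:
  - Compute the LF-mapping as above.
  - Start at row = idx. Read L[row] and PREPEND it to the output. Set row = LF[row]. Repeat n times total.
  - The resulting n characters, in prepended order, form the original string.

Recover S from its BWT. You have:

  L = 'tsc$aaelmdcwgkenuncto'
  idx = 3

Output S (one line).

Answer: cactusacknowledgment$

Derivation:
LF mapping: 17 16 3 0 1 2 7 11 12 6 4 20 9 10 8 13 19 14 5 18 15
Walk LF starting at row 3, prepending L[row]:
  step 1: row=3, L[3]='$', prepend. Next row=LF[3]=0
  step 2: row=0, L[0]='t', prepend. Next row=LF[0]=17
  step 3: row=17, L[17]='n', prepend. Next row=LF[17]=14
  step 4: row=14, L[14]='e', prepend. Next row=LF[14]=8
  step 5: row=8, L[8]='m', prepend. Next row=LF[8]=12
  step 6: row=12, L[12]='g', prepend. Next row=LF[12]=9
  step 7: row=9, L[9]='d', prepend. Next row=LF[9]=6
  step 8: row=6, L[6]='e', prepend. Next row=LF[6]=7
  step 9: row=7, L[7]='l', prepend. Next row=LF[7]=11
  step 10: row=11, L[11]='w', prepend. Next row=LF[11]=20
  step 11: row=20, L[20]='o', prepend. Next row=LF[20]=15
  step 12: row=15, L[15]='n', prepend. Next row=LF[15]=13
  step 13: row=13, L[13]='k', prepend. Next row=LF[13]=10
  step 14: row=10, L[10]='c', prepend. Next row=LF[10]=4
  step 15: row=4, L[4]='a', prepend. Next row=LF[4]=1
  step 16: row=1, L[1]='s', prepend. Next row=LF[1]=16
  step 17: row=16, L[16]='u', prepend. Next row=LF[16]=19
  step 18: row=19, L[19]='t', prepend. Next row=LF[19]=18
  step 19: row=18, L[18]='c', prepend. Next row=LF[18]=5
  step 20: row=5, L[5]='a', prepend. Next row=LF[5]=2
  step 21: row=2, L[2]='c', prepend. Next row=LF[2]=3
Reversed output: cactusacknowledgment$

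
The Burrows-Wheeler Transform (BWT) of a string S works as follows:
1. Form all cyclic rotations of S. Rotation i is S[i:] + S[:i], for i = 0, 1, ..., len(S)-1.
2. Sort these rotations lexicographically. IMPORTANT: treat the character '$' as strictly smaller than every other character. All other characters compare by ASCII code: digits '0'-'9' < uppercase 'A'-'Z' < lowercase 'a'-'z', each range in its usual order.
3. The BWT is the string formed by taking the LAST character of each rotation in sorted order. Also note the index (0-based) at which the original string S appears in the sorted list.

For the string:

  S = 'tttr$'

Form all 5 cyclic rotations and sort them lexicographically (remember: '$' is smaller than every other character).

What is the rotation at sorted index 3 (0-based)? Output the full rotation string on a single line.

Answer: ttr$t

Derivation:
All 5 rotations (rotation i = S[i:]+S[:i]):
  rot[0] = tttr$
  rot[1] = ttr$t
  rot[2] = tr$tt
  rot[3] = r$ttt
  rot[4] = $tttr
Sorted (with $ < everything):
  sorted[0] = $tttr
  sorted[1] = r$ttt
  sorted[2] = tr$tt
  sorted[3] = ttr$t
  sorted[4] = tttr$
sorted[3] = ttr$t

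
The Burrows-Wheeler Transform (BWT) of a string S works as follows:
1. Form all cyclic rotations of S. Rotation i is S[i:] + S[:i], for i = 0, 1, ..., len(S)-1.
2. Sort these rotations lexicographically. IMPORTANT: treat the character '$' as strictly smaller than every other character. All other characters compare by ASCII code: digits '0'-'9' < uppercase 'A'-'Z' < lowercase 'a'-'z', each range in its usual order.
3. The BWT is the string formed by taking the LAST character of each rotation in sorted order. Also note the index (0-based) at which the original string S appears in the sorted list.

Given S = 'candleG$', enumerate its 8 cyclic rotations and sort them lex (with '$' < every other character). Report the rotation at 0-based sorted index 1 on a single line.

Answer: G$candle

Derivation:
All 8 rotations (rotation i = S[i:]+S[:i]):
  rot[0] = candleG$
  rot[1] = andleG$c
  rot[2] = ndleG$ca
  rot[3] = dleG$can
  rot[4] = leG$cand
  rot[5] = eG$candl
  rot[6] = G$candle
  rot[7] = $candleG
Sorted (with $ < everything):
  sorted[0] = $candleG
  sorted[1] = G$candle
  sorted[2] = andleG$c
  sorted[3] = candleG$
  sorted[4] = dleG$can
  sorted[5] = eG$candl
  sorted[6] = leG$cand
  sorted[7] = ndleG$ca
sorted[1] = G$candle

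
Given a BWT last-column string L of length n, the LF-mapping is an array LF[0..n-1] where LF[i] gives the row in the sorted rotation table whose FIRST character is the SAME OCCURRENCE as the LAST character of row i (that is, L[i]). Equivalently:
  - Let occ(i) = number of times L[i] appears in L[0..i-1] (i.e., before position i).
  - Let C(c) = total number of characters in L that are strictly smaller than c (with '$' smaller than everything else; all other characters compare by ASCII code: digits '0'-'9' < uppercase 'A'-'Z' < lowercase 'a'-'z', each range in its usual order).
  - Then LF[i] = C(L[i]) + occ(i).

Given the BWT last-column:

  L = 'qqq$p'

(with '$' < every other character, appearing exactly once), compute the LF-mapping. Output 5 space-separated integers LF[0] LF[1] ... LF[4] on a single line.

Answer: 2 3 4 0 1

Derivation:
Char counts: '$':1, 'p':1, 'q':3
C (first-col start): C('$')=0, C('p')=1, C('q')=2
L[0]='q': occ=0, LF[0]=C('q')+0=2+0=2
L[1]='q': occ=1, LF[1]=C('q')+1=2+1=3
L[2]='q': occ=2, LF[2]=C('q')+2=2+2=4
L[3]='$': occ=0, LF[3]=C('$')+0=0+0=0
L[4]='p': occ=0, LF[4]=C('p')+0=1+0=1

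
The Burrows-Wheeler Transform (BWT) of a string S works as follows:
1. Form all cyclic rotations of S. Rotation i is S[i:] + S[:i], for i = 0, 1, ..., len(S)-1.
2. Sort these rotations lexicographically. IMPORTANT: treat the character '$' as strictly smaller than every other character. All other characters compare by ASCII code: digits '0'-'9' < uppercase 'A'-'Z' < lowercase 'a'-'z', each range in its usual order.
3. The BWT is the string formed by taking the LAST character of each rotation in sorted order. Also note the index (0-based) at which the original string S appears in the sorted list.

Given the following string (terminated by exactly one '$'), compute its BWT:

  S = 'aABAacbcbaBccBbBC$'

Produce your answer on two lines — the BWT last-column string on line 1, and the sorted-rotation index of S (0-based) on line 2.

All 18 rotations (rotation i = S[i:]+S[:i]):
  rot[0] = aABAacbcbaBccBbBC$
  rot[1] = ABAacbcbaBccBbBC$a
  rot[2] = BAacbcbaBccBbBC$aA
  rot[3] = AacbcbaBccBbBC$aAB
  rot[4] = acbcbaBccBbBC$aABA
  rot[5] = cbcbaBccBbBC$aABAa
  rot[6] = bcbaBccBbBC$aABAac
  rot[7] = cbaBccBbBC$aABAacb
  rot[8] = baBccBbBC$aABAacbc
  rot[9] = aBccBbBC$aABAacbcb
  rot[10] = BccBbBC$aABAacbcba
  rot[11] = ccBbBC$aABAacbcbaB
  rot[12] = cBbBC$aABAacbcbaBc
  rot[13] = BbBC$aABAacbcbaBcc
  rot[14] = bBC$aABAacbcbaBccB
  rot[15] = BC$aABAacbcbaBccBb
  rot[16] = C$aABAacbcbaBccBbB
  rot[17] = $aABAacbcbaBccBbBC
Sorted (with $ < everything):
  sorted[0] = $aABAacbcbaBccBbBC  (last char: 'C')
  sorted[1] = ABAacbcbaBccBbBC$a  (last char: 'a')
  sorted[2] = AacbcbaBccBbBC$aAB  (last char: 'B')
  sorted[3] = BAacbcbaBccBbBC$aA  (last char: 'A')
  sorted[4] = BC$aABAacbcbaBccBb  (last char: 'b')
  sorted[5] = BbBC$aABAacbcbaBcc  (last char: 'c')
  sorted[6] = BccBbBC$aABAacbcba  (last char: 'a')
  sorted[7] = C$aABAacbcbaBccBbB  (last char: 'B')
  sorted[8] = aABAacbcbaBccBbBC$  (last char: '$')
  sorted[9] = aBccBbBC$aABAacbcb  (last char: 'b')
  sorted[10] = acbcbaBccBbBC$aABA  (last char: 'A')
  sorted[11] = bBC$aABAacbcbaBccB  (last char: 'B')
  sorted[12] = baBccBbBC$aABAacbc  (last char: 'c')
  sorted[13] = bcbaBccBbBC$aABAac  (last char: 'c')
  sorted[14] = cBbBC$aABAacbcbaBc  (last char: 'c')
  sorted[15] = cbaBccBbBC$aABAacb  (last char: 'b')
  sorted[16] = cbcbaBccBbBC$aABAa  (last char: 'a')
  sorted[17] = ccBbBC$aABAacbcbaB  (last char: 'B')
Last column: CaBAbcaB$bABcccbaB
Original string S is at sorted index 8

Answer: CaBAbcaB$bABcccbaB
8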